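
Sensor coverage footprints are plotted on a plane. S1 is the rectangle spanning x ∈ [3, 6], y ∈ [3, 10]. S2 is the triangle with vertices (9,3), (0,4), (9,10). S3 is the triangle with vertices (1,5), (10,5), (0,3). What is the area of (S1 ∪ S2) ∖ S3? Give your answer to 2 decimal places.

|S1 ∪ S2| = 42.
|(S1 ∪ S2) ∩ S3| = 7.4118.
|(S1 ∪ S2) ∖ S3| = 42 − 7.4118 = 34.59.

34.59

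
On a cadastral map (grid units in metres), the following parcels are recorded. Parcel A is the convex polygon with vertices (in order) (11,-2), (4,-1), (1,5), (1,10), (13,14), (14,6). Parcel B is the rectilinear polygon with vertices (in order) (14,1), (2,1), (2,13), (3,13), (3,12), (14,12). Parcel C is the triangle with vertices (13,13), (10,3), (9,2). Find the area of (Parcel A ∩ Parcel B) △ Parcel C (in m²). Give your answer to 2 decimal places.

116.46

|Parcel A ∩ Parcel B| = 119.8958.
|(Parcel A ∩ Parcel B) ∩ Parcel C| = 3.4682.
|(Parcel A ∩ Parcel B) △ Parcel C| = 119.8958 + 3.5 − 6.9364 = 116.46.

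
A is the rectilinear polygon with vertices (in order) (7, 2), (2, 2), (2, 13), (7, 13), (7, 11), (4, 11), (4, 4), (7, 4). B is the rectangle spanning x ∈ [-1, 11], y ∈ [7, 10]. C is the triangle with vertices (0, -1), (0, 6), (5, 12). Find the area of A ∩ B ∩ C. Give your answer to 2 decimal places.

3.83

The intersection is the polygon with vertices (4,10), (4,9.4), (3.077,7), (2,7), (2,8.4), (3.333,10).
By the shoelace formula its area is 3.83.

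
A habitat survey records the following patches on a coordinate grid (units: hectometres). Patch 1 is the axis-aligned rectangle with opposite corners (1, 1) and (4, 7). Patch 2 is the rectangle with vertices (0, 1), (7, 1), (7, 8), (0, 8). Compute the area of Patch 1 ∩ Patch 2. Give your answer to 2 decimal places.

|Patch 1∩Patch 2|: x∈[1,4], y∈[1,7] → 3·6 = 18.

18.00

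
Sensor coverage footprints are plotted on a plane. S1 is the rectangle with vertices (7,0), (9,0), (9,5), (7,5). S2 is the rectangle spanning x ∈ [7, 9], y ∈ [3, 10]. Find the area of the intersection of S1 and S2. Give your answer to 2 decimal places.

4.00

|S1∩S2|: x∈[7,9], y∈[3,5] → 2·2 = 4.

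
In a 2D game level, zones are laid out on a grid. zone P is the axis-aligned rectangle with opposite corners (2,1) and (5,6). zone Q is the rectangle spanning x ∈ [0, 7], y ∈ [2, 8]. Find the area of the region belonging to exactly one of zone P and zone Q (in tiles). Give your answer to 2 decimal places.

33.00

|zone P∩zone Q|: x∈[2,5], y∈[2,6] → 3·4 = 12.
|zone P △ zone Q| = |zone P| + |zone Q| − 2·|zone P∩zone Q| = 15 + 42 − 24 = 33.00.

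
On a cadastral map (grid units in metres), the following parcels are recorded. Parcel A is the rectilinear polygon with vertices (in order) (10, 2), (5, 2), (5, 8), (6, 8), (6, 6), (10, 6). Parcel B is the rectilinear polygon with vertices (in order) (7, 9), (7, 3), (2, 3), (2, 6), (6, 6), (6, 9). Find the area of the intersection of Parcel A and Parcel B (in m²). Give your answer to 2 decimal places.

6.00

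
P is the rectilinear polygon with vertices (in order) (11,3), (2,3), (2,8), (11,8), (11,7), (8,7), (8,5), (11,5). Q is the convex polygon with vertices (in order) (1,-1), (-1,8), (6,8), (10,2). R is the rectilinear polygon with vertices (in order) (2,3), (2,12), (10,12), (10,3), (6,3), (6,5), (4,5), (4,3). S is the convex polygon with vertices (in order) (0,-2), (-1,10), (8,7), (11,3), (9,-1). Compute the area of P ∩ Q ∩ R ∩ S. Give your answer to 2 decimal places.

24.12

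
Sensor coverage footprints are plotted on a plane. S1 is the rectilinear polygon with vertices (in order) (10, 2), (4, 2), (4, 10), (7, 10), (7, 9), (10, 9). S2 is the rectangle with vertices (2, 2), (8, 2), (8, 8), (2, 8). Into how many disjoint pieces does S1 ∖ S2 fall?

S1 ∖ S2 is a single connected region.

1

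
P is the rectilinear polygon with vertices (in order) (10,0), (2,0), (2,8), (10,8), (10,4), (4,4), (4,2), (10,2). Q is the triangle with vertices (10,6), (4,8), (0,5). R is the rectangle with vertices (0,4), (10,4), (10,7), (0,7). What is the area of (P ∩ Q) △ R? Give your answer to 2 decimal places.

|P ∩ Q| = 11.7.
|(P ∩ Q) ∩ R| = 9.5333.
|(P ∩ Q) △ R| = 11.7 + 30 − 19.0667 = 22.63.

22.63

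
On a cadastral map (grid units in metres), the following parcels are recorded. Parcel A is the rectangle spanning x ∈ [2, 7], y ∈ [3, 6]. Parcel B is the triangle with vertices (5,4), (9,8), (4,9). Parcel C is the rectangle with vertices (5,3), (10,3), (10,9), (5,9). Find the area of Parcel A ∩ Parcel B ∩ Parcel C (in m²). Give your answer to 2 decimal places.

2.00

The intersection is the polygon with vertices (5,4), (5,6), (7,6).
By the shoelace formula its area is 2.00.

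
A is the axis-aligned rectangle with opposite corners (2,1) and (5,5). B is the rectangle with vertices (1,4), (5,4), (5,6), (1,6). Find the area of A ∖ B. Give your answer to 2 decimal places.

9.00

|A∩B|: x∈[2,5], y∈[4,5] → 3·1 = 3.
|A| = 12.
|A ∖ B| = |A| − |A∩B| = 12 − 3 = 9.00.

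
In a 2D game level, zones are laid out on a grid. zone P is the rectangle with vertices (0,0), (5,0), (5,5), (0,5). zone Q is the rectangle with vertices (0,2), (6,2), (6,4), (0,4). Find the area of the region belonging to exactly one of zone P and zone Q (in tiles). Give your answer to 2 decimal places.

17.00

|zone P∩zone Q|: x∈[0,5], y∈[2,4] → 5·2 = 10.
|zone P △ zone Q| = |zone P| + |zone Q| − 2·|zone P∩zone Q| = 25 + 12 − 20 = 17.00.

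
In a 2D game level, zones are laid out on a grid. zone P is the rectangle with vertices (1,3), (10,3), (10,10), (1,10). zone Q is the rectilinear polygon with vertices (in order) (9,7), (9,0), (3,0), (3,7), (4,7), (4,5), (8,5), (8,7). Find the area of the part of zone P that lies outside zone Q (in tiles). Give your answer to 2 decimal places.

47.00

|zone P| = 63, |zone P∩zone Q| = 16.
|zone P ∖ zone Q| = |zone P| − |zone P∩zone Q| = 63 − 16 = 47.00.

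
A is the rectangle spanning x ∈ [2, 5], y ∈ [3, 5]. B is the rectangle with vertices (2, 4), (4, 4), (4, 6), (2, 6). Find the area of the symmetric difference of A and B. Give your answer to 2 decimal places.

|A∩B|: x∈[2,4], y∈[4,5] → 2·1 = 2.
|A △ B| = |A| + |B| − 2·|A∩B| = 6 + 4 − 4 = 6.00.

6.00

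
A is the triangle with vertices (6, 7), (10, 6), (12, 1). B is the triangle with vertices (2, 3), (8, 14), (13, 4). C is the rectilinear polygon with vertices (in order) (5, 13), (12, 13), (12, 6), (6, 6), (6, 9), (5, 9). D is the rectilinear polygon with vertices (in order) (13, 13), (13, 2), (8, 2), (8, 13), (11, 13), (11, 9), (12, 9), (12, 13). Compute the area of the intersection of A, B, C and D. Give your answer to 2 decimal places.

0.50

The intersection is the polygon with vertices (10,6), (8,6), (8,6.5).
By the shoelace formula its area is 0.50.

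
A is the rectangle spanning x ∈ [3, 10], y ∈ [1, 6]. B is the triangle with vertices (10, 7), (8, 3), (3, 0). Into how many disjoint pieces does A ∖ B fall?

2

A ∖ B splits into 2 disjoint pieces (area 11.0833, area 17.5).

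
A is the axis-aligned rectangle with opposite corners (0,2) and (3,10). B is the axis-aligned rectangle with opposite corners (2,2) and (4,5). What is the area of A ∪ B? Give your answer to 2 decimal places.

By inclusion–exclusion:
Individual areas: |A| = 24, |B| = 6.
|A∩B|: x∈[2,3], y∈[2,5] → 1·3 = 3.
|A ∪ B| = 30 − 3 = 27.00.

27.00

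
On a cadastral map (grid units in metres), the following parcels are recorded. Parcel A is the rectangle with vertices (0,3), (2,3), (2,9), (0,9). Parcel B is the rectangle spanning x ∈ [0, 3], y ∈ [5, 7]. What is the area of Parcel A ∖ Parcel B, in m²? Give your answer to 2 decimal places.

8.00

|Parcel A∩Parcel B|: x∈[0,2], y∈[5,7] → 2·2 = 4.
|Parcel A| = 12.
|Parcel A ∖ Parcel B| = |Parcel A| − |Parcel A∩Parcel B| = 12 − 4 = 8.00.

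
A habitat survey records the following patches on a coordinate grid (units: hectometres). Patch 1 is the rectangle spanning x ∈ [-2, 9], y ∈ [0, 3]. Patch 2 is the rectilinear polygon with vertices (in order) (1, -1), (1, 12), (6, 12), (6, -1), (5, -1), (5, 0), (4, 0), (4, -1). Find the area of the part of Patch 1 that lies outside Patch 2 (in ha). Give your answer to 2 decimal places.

18.00

|Patch 1| = 33, |Patch 1∩Patch 2| = 15.
|Patch 1 ∖ Patch 2| = |Patch 1| − |Patch 1∩Patch 2| = 33 − 15 = 18.00.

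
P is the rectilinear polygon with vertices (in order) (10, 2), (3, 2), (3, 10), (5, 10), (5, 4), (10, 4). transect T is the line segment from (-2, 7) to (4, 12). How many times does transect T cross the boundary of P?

The segment lies entirely outside P and never meets its boundary.

0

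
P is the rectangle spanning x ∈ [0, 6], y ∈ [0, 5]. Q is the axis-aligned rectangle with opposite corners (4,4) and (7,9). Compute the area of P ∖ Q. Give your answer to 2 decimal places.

|P∩Q|: x∈[4,6], y∈[4,5] → 2·1 = 2.
|P| = 30.
|P ∖ Q| = |P| − |P∩Q| = 30 − 2 = 28.00.

28.00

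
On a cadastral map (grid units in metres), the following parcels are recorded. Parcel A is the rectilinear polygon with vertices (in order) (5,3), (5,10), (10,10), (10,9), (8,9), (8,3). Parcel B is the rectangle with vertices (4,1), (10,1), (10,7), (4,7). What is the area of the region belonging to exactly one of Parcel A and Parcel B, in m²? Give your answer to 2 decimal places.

|Parcel A| = 23, |Parcel B| = 36, |Parcel A∩Parcel B| = 12.
|Parcel A △ Parcel B| = |Parcel A| + |Parcel B| − 2·|Parcel A∩Parcel B| = 23 + 36 − 24 = 35.00.

35.00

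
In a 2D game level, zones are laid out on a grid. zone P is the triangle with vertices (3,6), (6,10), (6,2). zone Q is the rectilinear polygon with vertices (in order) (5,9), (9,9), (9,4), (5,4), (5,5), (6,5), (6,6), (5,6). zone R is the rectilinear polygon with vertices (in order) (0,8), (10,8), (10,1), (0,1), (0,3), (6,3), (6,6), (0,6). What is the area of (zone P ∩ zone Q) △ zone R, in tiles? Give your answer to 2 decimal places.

|zone P ∩ zone Q| = 3.9583.
|(zone P ∩ zone Q) ∩ zone R| = 2.
|(zone P ∩ zone Q) △ zone R| = 3.9583 + 52 − 4 = 51.96.

51.96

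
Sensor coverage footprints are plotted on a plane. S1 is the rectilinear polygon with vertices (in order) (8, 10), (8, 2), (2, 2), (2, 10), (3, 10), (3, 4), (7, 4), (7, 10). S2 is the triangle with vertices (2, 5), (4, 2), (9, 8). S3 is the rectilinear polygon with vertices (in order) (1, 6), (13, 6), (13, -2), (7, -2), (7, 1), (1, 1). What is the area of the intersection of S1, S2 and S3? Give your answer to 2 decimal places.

3.95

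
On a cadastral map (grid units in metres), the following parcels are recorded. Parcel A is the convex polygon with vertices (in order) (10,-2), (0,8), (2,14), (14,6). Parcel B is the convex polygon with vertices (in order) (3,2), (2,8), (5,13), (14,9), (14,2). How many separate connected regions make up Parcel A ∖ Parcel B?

Parcel A ∖ Parcel B splits into 2 disjoint pieces (area 12, area 16.1143).

2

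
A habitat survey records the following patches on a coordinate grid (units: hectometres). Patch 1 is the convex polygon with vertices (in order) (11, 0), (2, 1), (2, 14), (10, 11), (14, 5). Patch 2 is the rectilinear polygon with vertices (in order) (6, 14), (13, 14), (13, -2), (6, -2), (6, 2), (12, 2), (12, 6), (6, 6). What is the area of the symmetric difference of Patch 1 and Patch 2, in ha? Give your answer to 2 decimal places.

|Patch 1| = 120, |Patch 2| = 88, |Patch 1∩Patch 2| = 44.5278.
|Patch 1 △ Patch 2| = |Patch 1| + |Patch 2| − 2·|Patch 1∩Patch 2| = 120 + 88 − 89.0556 = 118.94.

118.94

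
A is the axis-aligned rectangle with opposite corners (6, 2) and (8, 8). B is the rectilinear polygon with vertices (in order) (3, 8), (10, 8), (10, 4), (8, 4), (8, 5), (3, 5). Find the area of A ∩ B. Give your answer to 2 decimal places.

6.00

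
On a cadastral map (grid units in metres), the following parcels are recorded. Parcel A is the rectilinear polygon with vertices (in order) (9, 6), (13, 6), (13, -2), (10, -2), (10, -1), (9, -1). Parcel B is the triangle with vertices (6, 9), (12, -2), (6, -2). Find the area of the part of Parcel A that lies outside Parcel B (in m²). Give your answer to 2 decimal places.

|Parcel A| = 31, |Parcel A∩Parcel B| = 7.25.
|Parcel A ∖ Parcel B| = |Parcel A| − |Parcel A∩Parcel B| = 31 − 7.25 = 23.75.

23.75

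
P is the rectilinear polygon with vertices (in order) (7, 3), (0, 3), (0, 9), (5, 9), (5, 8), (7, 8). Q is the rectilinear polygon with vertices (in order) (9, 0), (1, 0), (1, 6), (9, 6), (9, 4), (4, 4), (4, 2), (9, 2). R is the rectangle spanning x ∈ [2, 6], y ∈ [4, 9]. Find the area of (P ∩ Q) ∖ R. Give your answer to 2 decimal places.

|P ∩ Q| = 15.
|(P ∩ Q) ∩ R| = 8.
|(P ∩ Q) ∖ R| = 15 − 8 = 7.00.

7.00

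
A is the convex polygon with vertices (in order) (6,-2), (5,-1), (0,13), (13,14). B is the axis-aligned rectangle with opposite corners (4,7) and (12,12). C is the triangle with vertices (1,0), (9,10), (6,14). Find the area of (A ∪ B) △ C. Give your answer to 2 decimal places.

|A ∪ B| = 109.8616.
|(A ∪ B) ∩ C| = 27.2888.
|(A ∪ B) △ C| = 109.8616 + 31 − 54.5776 = 86.28.

86.28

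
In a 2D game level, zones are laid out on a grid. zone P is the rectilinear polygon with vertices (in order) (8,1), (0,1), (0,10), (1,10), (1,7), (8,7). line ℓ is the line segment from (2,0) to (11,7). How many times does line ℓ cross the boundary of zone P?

2

The segment meets the boundary at (3.286,1), (8,4.667).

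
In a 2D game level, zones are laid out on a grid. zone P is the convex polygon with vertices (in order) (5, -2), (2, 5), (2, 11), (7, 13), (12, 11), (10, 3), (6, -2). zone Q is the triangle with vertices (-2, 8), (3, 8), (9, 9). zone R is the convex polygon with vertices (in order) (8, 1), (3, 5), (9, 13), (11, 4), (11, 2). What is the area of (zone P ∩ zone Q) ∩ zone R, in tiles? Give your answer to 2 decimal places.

The region (zone P ∩ zone Q) ∩ zone R is the polygon with vertices (9,9), (5.571,8.429), (5.78,8.707).
By the shoelace formula its area is 0.42.

0.42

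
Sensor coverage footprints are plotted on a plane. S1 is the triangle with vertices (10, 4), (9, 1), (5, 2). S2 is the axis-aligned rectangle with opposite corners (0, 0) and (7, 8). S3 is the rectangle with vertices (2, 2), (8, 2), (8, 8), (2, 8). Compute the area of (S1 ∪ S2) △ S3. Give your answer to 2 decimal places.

|S1 ∪ S2| = 61.2.
|(S1 ∪ S2) ∩ S3| = 31.
|(S1 ∪ S2) △ S3| = 61.2 + 36 − 62 = 35.20.

35.20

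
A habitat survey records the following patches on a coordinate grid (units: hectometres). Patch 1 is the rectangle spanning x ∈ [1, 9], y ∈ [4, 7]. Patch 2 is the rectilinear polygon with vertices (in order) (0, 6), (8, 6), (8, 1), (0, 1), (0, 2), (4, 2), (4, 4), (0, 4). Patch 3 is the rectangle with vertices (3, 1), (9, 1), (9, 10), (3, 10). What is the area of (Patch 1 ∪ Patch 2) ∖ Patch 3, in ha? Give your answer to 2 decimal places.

11.00

|Patch 1 ∪ Patch 2| = 42.
|(Patch 1 ∪ Patch 2) ∩ Patch 3| = 31.
|(Patch 1 ∪ Patch 2) ∖ Patch 3| = 42 − 31 = 11.00.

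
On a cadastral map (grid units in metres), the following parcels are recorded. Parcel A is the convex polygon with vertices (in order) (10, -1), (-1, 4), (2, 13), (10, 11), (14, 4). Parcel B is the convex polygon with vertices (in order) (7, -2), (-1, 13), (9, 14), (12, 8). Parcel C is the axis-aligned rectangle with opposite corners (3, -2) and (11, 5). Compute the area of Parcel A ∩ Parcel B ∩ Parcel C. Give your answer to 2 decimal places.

22.21

The intersection is the polygon with vertices (3.267,5), (10.5,5), (7.963,-0.074), (5.336,1.12).
By the shoelace formula its area is 22.21.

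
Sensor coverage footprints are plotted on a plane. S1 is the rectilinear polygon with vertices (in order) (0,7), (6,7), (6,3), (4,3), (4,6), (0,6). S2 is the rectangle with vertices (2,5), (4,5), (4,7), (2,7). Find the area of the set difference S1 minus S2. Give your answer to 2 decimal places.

|S1| = 12, |S1∩S2| = 2.
|S1 ∖ S2| = |S1| − |S1∩S2| = 12 − 2 = 10.00.

10.00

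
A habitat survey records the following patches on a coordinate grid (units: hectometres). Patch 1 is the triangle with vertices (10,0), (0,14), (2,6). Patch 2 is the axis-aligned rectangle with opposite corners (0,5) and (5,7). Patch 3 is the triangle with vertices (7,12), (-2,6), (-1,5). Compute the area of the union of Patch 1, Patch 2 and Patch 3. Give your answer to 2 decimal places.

By inclusion–exclusion:
Individual areas: |Patch 1| = 26, |Patch 2| = 10, |Patch 3| = 7.5.
|Patch 1∩Patch 2| = 5.4583.
|Patch 1∩Patch 3| = 1.7473.
|Patch 2∩Patch 3| = 0.7232.
|Patch 1∩Patch 2∩Patch 3| = 0.
|Patch 1 ∪ Patch 2 ∪ Patch 3| = 43.5 − 7.9289 + 0 = 35.57.

35.57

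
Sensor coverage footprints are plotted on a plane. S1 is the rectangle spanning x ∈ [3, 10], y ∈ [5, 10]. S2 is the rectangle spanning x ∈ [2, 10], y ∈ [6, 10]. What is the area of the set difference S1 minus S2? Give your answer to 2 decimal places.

|S1∩S2|: x∈[3,10], y∈[6,10] → 7·4 = 28.
|S1| = 35.
|S1 ∖ S2| = |S1| − |S1∩S2| = 35 − 28 = 7.00.

7.00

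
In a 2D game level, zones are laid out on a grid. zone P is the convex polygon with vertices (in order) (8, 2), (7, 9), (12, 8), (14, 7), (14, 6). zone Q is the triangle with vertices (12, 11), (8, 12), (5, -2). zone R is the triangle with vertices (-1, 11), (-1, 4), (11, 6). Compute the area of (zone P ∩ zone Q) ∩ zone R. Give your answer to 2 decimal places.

3.11

The region (zone P ∩ zone Q) ∩ zone R is the polygon with vertices (9.141,5.69), (7.512,5.419), (7.202,7.582), (9.618,6.576).
By the shoelace formula its area is 3.11.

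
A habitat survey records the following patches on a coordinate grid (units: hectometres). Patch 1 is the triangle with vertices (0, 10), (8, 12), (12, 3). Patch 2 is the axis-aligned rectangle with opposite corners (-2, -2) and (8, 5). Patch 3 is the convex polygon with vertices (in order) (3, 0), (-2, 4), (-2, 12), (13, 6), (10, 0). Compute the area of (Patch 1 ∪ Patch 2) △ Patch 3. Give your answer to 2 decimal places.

99.42

|Patch 1 ∪ Patch 2| = 110.
|(Patch 1 ∪ Patch 2) ∩ Patch 3| = 63.2921.
|(Patch 1 ∪ Patch 2) △ Patch 3| = 110 + 116 − 126.5842 = 99.42.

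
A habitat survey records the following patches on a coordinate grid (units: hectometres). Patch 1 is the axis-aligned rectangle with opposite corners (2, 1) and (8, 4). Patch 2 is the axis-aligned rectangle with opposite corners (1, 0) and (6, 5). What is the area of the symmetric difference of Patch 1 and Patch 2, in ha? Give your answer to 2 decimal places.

|Patch 1∩Patch 2|: x∈[2,6], y∈[1,4] → 4·3 = 12.
|Patch 1 △ Patch 2| = |Patch 1| + |Patch 2| − 2·|Patch 1∩Patch 2| = 18 + 25 − 24 = 19.00.

19.00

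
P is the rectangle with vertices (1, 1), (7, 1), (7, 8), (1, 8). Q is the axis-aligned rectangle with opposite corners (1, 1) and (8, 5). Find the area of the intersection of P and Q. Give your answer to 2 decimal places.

|P∩Q|: x∈[1,7], y∈[1,5] → 6·4 = 24.

24.00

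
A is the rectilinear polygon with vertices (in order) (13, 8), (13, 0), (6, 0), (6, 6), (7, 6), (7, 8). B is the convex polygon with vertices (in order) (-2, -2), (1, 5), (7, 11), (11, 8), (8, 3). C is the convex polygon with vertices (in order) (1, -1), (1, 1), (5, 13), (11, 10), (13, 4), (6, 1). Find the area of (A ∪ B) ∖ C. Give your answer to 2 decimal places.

32.42

|A ∪ B| = 106.5.
|(A ∪ B) ∩ C| = 74.0833.
|(A ∪ B) ∖ C| = 106.5 − 74.0833 = 32.42.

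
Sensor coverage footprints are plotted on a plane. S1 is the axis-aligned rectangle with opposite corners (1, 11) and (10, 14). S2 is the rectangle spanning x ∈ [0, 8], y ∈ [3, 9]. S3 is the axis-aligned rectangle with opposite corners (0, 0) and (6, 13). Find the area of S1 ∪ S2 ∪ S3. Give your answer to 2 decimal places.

107.00

By inclusion–exclusion:
Individual areas: |S1| = 27, |S2| = 48, |S3| = 78.
|S1∩S2| = 0 (no overlap).
|S1∩S3|: x∈[1,6], y∈[11,13] → 5·2 = 10.
|S2∩S3|: x∈[0,6], y∈[3,9] → 6·6 = 36.
|S1∩S2∩S3| = 0.
|S1 ∪ S2 ∪ S3| = 153 − 46 + 0 = 107.00.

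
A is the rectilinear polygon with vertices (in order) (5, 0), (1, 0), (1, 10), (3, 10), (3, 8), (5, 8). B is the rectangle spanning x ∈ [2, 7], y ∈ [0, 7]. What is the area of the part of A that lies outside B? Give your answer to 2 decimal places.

|A| = 36, |A∩B| = 21.
|A ∖ B| = |A| − |A∩B| = 36 − 21 = 15.00.

15.00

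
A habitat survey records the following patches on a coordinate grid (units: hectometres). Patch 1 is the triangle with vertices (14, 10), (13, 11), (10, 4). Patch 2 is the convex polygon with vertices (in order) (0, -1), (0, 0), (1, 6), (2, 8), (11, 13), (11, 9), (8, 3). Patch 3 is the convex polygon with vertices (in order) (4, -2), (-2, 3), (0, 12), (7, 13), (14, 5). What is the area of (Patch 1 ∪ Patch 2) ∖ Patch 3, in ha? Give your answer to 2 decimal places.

|Patch 1 ∪ Patch 2| = 83.5.
|(Patch 1 ∪ Patch 2) ∩ Patch 3| = 71.896.
|(Patch 1 ∪ Patch 2) ∖ Patch 3| = 83.5 − 71.896 = 11.60.

11.60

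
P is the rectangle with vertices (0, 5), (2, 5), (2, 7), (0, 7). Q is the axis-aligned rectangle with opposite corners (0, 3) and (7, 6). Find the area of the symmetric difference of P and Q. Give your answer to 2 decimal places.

21.00

|P∩Q|: x∈[0,2], y∈[5,6] → 2·1 = 2.
|P △ Q| = |P| + |Q| − 2·|P∩Q| = 4 + 21 − 4 = 21.00.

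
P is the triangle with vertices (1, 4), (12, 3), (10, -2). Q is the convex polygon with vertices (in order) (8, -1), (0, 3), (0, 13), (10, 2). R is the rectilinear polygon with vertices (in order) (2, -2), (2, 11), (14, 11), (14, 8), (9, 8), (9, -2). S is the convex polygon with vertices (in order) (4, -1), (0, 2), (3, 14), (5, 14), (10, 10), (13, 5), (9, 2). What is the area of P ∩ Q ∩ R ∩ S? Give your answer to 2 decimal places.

The intersection is the polygon with vertices (9,2), (6.368,0.421), (2,3.333), (2,3.909), (8.829,3.288), (9,3.1).
By the shoelace formula its area is 13.74.

13.74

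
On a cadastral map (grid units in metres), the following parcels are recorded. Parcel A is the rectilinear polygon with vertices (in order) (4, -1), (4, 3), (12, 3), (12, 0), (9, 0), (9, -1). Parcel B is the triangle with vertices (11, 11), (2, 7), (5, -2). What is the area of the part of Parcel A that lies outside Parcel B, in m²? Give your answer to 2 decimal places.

20.13

|Parcel A| = 29, |Parcel A∩Parcel B| = 8.8718.
|Parcel A ∖ Parcel B| = |Parcel A| − |Parcel A∩Parcel B| = 29 − 8.8718 = 20.13.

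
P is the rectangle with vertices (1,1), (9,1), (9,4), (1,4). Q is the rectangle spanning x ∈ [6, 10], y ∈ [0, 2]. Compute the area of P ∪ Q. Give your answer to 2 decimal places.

29.00

By inclusion–exclusion:
Individual areas: |P| = 24, |Q| = 8.
|P∩Q|: x∈[6,9], y∈[1,2] → 3·1 = 3.
|P ∪ Q| = 32 − 3 = 29.00.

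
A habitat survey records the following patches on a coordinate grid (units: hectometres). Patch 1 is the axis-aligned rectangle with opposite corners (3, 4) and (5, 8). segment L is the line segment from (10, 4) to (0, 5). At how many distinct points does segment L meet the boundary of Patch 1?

The segment meets the boundary at (3,4.7), (5,4.5).

2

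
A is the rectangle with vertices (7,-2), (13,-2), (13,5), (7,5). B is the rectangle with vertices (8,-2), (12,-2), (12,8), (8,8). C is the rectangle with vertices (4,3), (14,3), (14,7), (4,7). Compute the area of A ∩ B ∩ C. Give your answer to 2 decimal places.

The intersection is the polygon with vertices (12,3), (8,3), (8,5), (12,5).
By the shoelace formula its area is 8.00.

8.00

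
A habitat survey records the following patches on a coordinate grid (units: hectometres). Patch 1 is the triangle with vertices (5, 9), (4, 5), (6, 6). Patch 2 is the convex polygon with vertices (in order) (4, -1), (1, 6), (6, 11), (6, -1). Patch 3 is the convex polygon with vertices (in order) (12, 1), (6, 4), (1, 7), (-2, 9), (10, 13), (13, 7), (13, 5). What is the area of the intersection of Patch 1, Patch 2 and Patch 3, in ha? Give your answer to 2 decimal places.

The intersection is the polygon with vertices (5,9), (6,6), (4.182,5.091), (4.043,5.174).
By the shoelace formula its area is 3.49.

3.49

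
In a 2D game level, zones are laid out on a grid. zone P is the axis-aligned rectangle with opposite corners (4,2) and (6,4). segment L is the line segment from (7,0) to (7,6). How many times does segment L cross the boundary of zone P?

The segment lies entirely outside zone P and never meets its boundary.

0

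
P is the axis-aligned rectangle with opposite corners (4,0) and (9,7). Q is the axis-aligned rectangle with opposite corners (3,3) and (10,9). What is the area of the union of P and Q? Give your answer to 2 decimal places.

57.00

By inclusion–exclusion:
Individual areas: |P| = 35, |Q| = 42.
|P∩Q|: x∈[4,9], y∈[3,7] → 5·4 = 20.
|P ∪ Q| = 77 − 20 = 57.00.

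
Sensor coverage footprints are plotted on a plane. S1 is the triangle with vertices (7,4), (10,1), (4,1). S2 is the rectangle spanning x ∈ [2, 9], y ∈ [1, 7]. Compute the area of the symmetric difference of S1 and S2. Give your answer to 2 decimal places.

|S1| = 9, |S2| = 42, |S1∩S2| = 8.5.
|S1 △ S2| = |S1| + |S2| − 2·|S1∩S2| = 9 + 42 − 17 = 34.00.

34.00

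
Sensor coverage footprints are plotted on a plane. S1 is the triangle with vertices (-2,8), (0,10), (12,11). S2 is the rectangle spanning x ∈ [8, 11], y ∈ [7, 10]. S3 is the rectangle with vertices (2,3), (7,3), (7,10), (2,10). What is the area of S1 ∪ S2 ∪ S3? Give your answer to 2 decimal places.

51.96

By inclusion–exclusion:
Individual areas: |S1| = 11, |S2| = 9, |S3| = 35.
|S1∩S2| = 0.
|S1∩S3| = 3.0357.
|S2∩S3| = 0 (no overlap).
|S1∩S2∩S3| = 0.
|S1 ∪ S2 ∪ S3| = 55 − 3.0357 + 0 = 51.96.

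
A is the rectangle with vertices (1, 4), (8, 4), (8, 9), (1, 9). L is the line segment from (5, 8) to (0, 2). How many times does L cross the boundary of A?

1

The segment meets the boundary at (1.667,4).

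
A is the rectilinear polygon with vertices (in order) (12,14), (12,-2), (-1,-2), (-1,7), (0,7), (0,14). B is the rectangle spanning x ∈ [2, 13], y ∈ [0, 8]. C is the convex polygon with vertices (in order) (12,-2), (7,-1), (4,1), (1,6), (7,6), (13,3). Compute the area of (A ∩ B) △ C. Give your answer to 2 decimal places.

|A ∩ B| = 80.
|(A ∩ B) ∩ C| = 47.6667.
|(A ∩ B) △ C| = 80 + 59.5 − 95.3333 = 44.17.

44.17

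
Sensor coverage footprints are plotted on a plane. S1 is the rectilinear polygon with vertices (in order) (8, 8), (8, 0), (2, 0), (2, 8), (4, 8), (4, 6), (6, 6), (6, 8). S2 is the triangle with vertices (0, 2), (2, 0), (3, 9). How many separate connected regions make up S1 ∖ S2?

2

S1 ∖ S2 splits into 2 disjoint pieces (area 40.4444, area 0.381).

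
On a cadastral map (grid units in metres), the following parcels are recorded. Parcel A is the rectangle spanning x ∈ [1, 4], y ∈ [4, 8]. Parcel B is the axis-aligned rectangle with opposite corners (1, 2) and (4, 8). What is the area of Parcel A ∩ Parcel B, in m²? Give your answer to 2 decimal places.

12.00

|Parcel A∩Parcel B|: x∈[1,4], y∈[4,8] → 3·4 = 12.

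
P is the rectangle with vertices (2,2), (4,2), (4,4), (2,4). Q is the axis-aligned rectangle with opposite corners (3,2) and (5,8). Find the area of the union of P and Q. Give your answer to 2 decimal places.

By inclusion–exclusion:
Individual areas: |P| = 4, |Q| = 12.
|P∩Q|: x∈[3,4], y∈[2,4] → 1·2 = 2.
|P ∪ Q| = 16 − 2 = 14.00.

14.00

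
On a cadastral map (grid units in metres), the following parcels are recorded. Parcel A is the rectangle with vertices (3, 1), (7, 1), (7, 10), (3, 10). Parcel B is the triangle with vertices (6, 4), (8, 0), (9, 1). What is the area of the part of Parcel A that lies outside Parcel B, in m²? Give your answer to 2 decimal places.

35.50

|Parcel A| = 36, |Parcel A∩Parcel B| = 0.5.
|Parcel A ∖ Parcel B| = |Parcel A| − |Parcel A∩Parcel B| = 36 − 0.5 = 35.50.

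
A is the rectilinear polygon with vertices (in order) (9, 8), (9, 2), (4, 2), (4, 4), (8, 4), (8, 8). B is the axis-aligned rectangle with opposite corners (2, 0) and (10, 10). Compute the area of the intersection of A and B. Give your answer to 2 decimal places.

14.00

The intersection is the polygon with vertices (9,2), (4,2), (4,4), (8,4), (8,8), (9,8).
By the shoelace formula its area is 14.00.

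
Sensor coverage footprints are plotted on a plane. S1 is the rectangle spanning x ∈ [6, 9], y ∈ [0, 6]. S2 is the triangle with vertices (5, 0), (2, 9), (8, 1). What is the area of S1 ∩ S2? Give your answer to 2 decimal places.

3.33

The intersection is the polygon with vertices (6,3.667), (8,1), (6,0.333).
By the shoelace formula its area is 3.33.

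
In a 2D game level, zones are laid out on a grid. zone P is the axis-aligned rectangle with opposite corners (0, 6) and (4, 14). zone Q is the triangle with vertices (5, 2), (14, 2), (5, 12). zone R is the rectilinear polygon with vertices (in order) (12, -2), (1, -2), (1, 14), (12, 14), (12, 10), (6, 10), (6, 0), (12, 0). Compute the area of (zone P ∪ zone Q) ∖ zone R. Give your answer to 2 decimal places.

43.20

|zone P ∪ zone Q| = 77.
|(zone P ∪ zone Q) ∩ zone R| = 33.8.
|(zone P ∪ zone Q) ∖ zone R| = 77 − 33.8 = 43.20.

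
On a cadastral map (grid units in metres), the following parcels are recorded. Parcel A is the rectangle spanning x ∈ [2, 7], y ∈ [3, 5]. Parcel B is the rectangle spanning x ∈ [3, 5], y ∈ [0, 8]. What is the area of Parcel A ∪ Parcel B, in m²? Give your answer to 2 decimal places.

22.00

By inclusion–exclusion:
Individual areas: |Parcel A| = 10, |Parcel B| = 16.
|Parcel A∩Parcel B|: x∈[3,5], y∈[3,5] → 2·2 = 4.
|Parcel A ∪ Parcel B| = 26 − 4 = 22.00.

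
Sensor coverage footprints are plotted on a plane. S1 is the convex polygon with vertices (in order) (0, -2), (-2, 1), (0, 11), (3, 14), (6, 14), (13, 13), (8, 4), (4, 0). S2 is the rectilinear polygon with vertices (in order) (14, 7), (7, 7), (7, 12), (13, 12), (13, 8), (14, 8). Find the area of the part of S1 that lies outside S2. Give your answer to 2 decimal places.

|S1| = 140.5, |S1∩S2| = 20.2778.
|S1 ∖ S2| = |S1| − |S1∩S2| = 140.5 − 20.2778 = 120.22.

120.22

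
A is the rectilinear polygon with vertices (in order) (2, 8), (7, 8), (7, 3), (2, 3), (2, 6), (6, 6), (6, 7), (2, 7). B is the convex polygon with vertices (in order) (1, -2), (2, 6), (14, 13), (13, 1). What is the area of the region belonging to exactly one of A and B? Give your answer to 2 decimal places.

99.14

|A| = 21, |B| = 115, |A∩B| = 18.4286.
|A △ B| = |A| + |B| − 2·|A∩B| = 21 + 115 − 36.8571 = 99.14.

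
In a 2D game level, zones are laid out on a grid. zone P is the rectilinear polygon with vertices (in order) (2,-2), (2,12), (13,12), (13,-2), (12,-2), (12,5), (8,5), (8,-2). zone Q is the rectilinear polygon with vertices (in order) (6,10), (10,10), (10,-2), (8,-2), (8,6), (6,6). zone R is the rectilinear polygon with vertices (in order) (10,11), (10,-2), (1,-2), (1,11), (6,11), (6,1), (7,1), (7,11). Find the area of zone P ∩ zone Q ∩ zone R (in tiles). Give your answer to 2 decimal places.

14.00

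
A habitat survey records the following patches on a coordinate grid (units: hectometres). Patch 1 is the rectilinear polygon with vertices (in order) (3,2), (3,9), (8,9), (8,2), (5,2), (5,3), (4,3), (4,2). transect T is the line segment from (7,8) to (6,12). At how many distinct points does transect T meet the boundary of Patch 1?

1

The segment meets the boundary at (6.75,9).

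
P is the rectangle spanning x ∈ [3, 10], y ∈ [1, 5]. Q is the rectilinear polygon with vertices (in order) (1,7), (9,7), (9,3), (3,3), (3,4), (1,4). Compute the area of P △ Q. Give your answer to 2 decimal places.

34.00

|P| = 28, |Q| = 30, |P∩Q| = 12.
|P △ Q| = |P| + |Q| − 2·|P∩Q| = 28 + 30 − 24 = 34.00.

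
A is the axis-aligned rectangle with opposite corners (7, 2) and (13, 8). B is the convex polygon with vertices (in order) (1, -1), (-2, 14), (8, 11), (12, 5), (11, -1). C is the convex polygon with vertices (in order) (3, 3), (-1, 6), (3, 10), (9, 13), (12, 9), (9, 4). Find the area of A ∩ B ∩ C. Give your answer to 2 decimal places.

The intersection is the polygon with vertices (7,8), (10,8), (10.737,6.895), (9,4), (7,3.667).
By the shoelace formula its area is 12.36.

12.36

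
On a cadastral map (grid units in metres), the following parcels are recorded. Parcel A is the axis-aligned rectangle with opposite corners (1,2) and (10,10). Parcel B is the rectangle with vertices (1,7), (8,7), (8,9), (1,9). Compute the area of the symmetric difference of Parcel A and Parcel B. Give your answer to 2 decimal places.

58.00

|Parcel A∩Parcel B|: x∈[1,8], y∈[7,9] → 7·2 = 14.
|Parcel A △ Parcel B| = |Parcel A| + |Parcel B| − 2·|Parcel A∩Parcel B| = 72 + 14 − 28 = 58.00.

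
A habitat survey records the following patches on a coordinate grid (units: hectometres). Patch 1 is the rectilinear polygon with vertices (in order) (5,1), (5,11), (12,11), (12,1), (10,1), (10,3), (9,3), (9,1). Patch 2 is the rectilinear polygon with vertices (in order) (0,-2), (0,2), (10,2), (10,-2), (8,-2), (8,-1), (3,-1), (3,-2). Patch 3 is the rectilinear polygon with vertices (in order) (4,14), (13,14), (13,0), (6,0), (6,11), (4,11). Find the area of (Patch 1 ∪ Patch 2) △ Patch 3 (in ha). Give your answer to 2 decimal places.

77.00

|Patch 1 ∪ Patch 2| = 99.
|(Patch 1 ∪ Patch 2) ∩ Patch 3| = 63.
|(Patch 1 ∪ Patch 2) △ Patch 3| = 99 + 104 − 126 = 77.00.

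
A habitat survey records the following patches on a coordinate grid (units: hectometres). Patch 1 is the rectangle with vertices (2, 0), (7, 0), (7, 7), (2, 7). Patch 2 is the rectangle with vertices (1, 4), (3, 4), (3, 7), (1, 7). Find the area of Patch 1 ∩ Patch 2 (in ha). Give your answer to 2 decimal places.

|Patch 1∩Patch 2|: x∈[2,3], y∈[4,7] → 1·3 = 3.

3.00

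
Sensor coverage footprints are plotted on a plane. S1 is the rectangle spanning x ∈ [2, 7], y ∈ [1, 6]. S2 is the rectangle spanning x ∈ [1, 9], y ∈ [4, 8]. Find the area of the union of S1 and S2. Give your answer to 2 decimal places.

By inclusion–exclusion:
Individual areas: |S1| = 25, |S2| = 32.
|S1∩S2|: x∈[2,7], y∈[4,6] → 5·2 = 10.
|S1 ∪ S2| = 57 − 10 = 47.00.

47.00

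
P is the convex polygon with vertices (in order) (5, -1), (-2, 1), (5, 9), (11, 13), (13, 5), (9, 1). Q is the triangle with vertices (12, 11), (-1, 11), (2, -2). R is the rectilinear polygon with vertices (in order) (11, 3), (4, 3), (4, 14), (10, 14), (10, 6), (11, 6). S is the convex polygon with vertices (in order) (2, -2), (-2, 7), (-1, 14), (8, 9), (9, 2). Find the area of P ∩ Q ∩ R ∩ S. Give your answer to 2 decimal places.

The intersection is the polygon with vertices (6.364,9.909), (8,9), (8.386,6.301), (5.846,3), (4,3), (4,7.857), (5,9).
By the shoelace formula its area is 22.39.

22.39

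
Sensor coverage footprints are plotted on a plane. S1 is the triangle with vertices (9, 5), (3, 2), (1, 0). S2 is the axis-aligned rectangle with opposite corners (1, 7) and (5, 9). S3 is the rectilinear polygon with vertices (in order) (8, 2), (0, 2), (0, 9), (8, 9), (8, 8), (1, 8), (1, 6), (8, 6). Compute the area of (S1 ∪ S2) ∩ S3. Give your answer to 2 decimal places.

|S1 ∪ S2| = 11.
|(S1 ∪ S2) ∩ S3| = 5.74.

5.74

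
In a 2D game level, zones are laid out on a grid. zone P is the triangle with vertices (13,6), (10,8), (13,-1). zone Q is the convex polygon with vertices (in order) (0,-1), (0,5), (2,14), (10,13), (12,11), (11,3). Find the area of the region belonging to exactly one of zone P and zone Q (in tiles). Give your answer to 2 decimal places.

139.36

|zone P| = 10.5, |zone Q| = 133, |zone P∩zone Q| = 2.0682.
|zone P △ zone Q| = |zone P| + |zone Q| − 2·|zone P∩zone Q| = 10.5 + 133 − 4.1364 = 139.36.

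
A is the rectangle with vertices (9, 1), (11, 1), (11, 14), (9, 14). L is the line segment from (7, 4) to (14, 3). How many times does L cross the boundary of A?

The segment meets the boundary at (11,3.429), (9,3.714).

2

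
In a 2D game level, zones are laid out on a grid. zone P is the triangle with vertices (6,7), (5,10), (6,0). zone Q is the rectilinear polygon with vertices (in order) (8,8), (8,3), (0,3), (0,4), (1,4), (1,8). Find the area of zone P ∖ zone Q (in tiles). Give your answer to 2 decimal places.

|zone P| = 3.5, |zone P∩zone Q| = 2.5833.
|zone P ∖ zone Q| = |zone P| − |zone P∩zone Q| = 3.5 − 2.5833 = 0.92.

0.92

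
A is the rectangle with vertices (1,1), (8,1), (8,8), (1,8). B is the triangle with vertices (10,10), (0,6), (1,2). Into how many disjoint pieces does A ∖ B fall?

2

A ∖ B splits into 2 disjoint pieces (area 28.75, area 3.2).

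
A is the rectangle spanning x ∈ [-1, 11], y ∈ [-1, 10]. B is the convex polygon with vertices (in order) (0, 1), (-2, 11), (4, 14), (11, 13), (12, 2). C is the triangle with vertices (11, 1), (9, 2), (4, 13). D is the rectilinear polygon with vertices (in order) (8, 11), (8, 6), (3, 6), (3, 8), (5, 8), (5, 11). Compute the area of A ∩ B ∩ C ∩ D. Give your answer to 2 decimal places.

2.57

The intersection is the polygon with vertices (8,6.143), (8,6), (7.182,6), (5.364,10), (5.75,10).
By the shoelace formula its area is 2.57.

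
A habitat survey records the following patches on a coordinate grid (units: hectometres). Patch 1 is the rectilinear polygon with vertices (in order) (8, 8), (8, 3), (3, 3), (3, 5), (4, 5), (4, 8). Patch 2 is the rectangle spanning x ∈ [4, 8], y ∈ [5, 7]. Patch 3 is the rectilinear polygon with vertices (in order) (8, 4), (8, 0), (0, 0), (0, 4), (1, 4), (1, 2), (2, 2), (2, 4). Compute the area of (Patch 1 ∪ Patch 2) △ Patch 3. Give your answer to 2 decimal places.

42.00

|Patch 1 ∪ Patch 2| = 22.
|(Patch 1 ∪ Patch 2) ∩ Patch 3| = 5.
|(Patch 1 ∪ Patch 2) △ Patch 3| = 22 + 30 − 10 = 42.00.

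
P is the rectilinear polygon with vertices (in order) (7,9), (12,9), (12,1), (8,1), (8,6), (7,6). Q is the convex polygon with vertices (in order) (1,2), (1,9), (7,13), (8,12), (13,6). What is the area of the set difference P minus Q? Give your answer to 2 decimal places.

|P| = 35, |P∩Q| = 17.65.
|P ∖ Q| = |P| − |P∩Q| = 35 − 17.65 = 17.35.

17.35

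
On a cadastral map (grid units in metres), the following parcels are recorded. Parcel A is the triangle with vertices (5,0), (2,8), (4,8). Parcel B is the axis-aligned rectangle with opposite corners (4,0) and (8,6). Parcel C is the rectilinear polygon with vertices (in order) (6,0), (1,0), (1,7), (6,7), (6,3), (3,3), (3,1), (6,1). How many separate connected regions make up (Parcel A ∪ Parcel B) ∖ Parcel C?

2

(Parcel A ∪ Parcel B) ∖ Parcel C splits into 2 disjoint pieces (area 1.875, area 16.0208).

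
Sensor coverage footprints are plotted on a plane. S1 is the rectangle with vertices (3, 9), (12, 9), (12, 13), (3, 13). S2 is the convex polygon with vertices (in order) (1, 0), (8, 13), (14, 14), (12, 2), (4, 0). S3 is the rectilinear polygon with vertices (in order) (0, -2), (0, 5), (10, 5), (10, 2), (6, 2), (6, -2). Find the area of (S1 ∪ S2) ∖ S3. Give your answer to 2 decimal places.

88.42

|S1 ∪ S2| = 118.1923.
|(S1 ∪ S2) ∩ S3| = 29.7692.
|(S1 ∪ S2) ∖ S3| = 118.1923 − 29.7692 = 88.42.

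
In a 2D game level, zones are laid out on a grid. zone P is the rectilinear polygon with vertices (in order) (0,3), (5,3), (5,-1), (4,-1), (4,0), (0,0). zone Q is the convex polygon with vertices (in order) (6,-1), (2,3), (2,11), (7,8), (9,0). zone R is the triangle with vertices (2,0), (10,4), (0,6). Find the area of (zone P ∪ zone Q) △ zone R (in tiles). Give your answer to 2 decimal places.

47.32

|zone P ∪ zone Q| = 64.5.
|(zone P ∪ zone Q) ∩ zone R| = 22.5901.
|(zone P ∪ zone Q) △ zone R| = 64.5 + 28 − 45.1801 = 47.32.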